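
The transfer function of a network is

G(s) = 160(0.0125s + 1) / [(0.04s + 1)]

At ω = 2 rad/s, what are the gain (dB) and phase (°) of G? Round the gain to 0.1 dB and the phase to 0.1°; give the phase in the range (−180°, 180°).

At ω = 2 rad/s:
zero (1 + j2·0.0125) = 1 + j0.025 → |·| ≈ 1.0003, ∠ ≈ 1.43°
pole (1 + j2·0.04) = 1 + j0.08 → |·| ≈ 1.0032, ∠ ≈ 4.57°
|G| = 160 · 1.0003 / (1.0032) ≈ 159.54
Gain = 20 log₁₀(159.54) ≈ 44.06 dB
∠G = (1.43°) − (4.57°) = -3.14°

44.1 dB, -3.1°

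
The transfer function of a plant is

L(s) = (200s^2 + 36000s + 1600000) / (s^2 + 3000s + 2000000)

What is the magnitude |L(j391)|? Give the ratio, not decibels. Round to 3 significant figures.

Substitute s = j391:
Numerator: 200(j391)^2 + 36000(j391) + 1600000 = -28976200 + j14076000
Denominator: (j391)^2 + 3000(j391) + 2000000 = 1847119 + j1173000
|N| = √(28976200² + 14076000²) ≈ 3.2214e+07, ∠N ≈ 154.09°
|D| = √(1847119² + 1173000²) ≈ 2.1881e+06, ∠D ≈ 32.42°
|L| = 3.2214e+07 / 2.1881e+06 ≈ 14.722

14.7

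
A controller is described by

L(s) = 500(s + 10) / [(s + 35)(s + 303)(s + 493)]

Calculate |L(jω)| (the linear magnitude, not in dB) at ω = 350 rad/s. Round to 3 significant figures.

0.00178

At s = jω = j350:
zero (s+10): 10 + j350 → |·| = √(10²+350²) = √122600 ≈ 350.14, ∠ = arctan(350/10) ≈ 88.36°
pole (s+35): 35 + j350 → |·| = √(35²+350²) = √123725 ≈ 351.75, ∠ = arctan(350/35) ≈ 84.29°
pole (s+303): 303 + j350 → |·| = √(303²+350²) = √214309 ≈ 462.94, ∠ = arctan(350/303) ≈ 49.12°
pole (s+493): 493 + j350 → |·| = √(493²+350²) = √365549 ≈ 604.61, ∠ = arctan(350/493) ≈ 35.37°
|L| = 500 · 350.14 / 9.8454e+07 ≈ 0.0017782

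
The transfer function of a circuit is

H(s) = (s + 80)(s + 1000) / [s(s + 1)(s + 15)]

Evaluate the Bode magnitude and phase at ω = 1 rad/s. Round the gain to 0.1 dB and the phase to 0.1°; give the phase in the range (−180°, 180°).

71.5 dB, -138.0°

At s = jω = j1:
zero (s+80): 80 + j1 → |·| = √(80²+1²) = √6401 ≈ 80.006, ∠ = arctan(1/80) ≈ 0.72°
zero (s+1000): 1000 + j1 → |·| = √(1000²+1²) = √1000001 ≈ 1000, ∠ = arctan(1/1000) ≈ 0.06°
pole (s+1): 1 + j1 → |·| = √(1²+1²) = √2 ≈ 1.4142, ∠ = arctan(1/1) ≈ 45.00°
pole (s+15): 15 + j1 → |·| = √(15²+1²) = √226 ≈ 15.033, ∠ = arctan(1/15) ≈ 3.81°
pole at origin: |s| = 1, ∠ = 90.00° (in denominator)
|H| = 1 · 80006 / 21.26 ≈ 3763.2
Gain = 20 log₁₀(3763.2) ≈ 71.51 dB
∠H = 0.78° − 138.81° = -138.03°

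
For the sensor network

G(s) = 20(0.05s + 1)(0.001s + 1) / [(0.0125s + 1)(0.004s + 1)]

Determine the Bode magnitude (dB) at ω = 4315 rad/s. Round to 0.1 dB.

At ω = 4315 rad/s:
zero (1 + j4315·0.05) = 1 + j215.75 → |·| ≈ 215.75, ∠ ≈ 89.73°
zero (1 + j4315·0.001) = 1 + j4.315 → |·| ≈ 4.4294, ∠ ≈ 76.95°
pole (1 + j4315·0.0125) = 1 + j53.9375 → |·| ≈ 53.947, ∠ ≈ 88.94°
pole (1 + j4315·0.004) = 1 + j17.26 → |·| ≈ 17.289, ∠ ≈ 86.68°
|G| = 20 · 215.75 · 4.4294 / (53.947 · 17.289) ≈ 20.492
Gain = 20 log₁₀(20.492) ≈ 26.23 dB

26.2 dB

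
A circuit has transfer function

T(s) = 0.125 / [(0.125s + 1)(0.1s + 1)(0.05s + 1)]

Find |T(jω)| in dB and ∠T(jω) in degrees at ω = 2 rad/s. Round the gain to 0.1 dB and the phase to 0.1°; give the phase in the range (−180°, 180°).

At ω = 2 rad/s:
pole (1 + j2·0.125) = 1 + j0.25 → |·| ≈ 1.0308, ∠ ≈ 14.04°
pole (1 + j2·0.1) = 1 + j0.2 → |·| ≈ 1.0198, ∠ ≈ 11.31°
pole (1 + j2·0.05) = 1 + j0.1 → |·| ≈ 1.005, ∠ ≈ 5.71°
|T| = 0.125 · 1 / (1.0308 · 1.0198 · 1.005) ≈ 0.11832
Gain = 20 log₁₀(0.11832) ≈ -18.54 dB
∠T = (0°) − (14.04° + 11.31° + 5.71°) = -31.06°

-18.5 dB, -31.1°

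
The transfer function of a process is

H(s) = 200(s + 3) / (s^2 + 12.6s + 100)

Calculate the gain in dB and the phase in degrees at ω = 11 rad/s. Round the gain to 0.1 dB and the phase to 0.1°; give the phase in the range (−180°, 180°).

At s = jω = j11:
zero (s+3): 3 + j11 → |·| = √(3²+11²) = √130 ≈ 11.402, ∠ = arctan(11/3) ≈ 74.74°
quadratic: (j11)² + 12.6·j11 + 100 = -21 + j138.6 → |·| ≈ 140.18, ∠ ≈ 98.62°
|H| = 200 · 11.402 / 140.18 ≈ 16.268
Gain = 20 log₁₀(16.268) ≈ 24.23 dB
∠H = 74.74° − 98.62° = -23.88°

24.2 dB, -23.9°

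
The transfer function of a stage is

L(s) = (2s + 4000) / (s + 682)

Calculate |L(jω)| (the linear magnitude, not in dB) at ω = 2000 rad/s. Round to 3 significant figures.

Substitute s = j2000:
Numerator: 2(j2000) + 4000 = 4000 + j4000
Denominator: (j2000) + 682 = 682 + j2000
|N| = √(4000² + 4000²) ≈ 5656.9, ∠N ≈ 45.00°
|D| = √(682² + 2000²) ≈ 2113.1, ∠D ≈ 71.17°
|L| = 5656.9 / 2113.1 ≈ 2.6771

2.68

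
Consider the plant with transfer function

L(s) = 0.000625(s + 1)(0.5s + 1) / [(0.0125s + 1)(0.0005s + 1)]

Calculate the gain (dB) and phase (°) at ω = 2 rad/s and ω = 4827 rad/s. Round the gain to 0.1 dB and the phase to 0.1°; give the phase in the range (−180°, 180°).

At ω = 2 rad/s:
zero (1 + j2·1) = 1 + j2 → |·| ≈ 2.2361, ∠ ≈ 63.43°
zero (1 + j2·0.5) = 1 + j1 → |·| ≈ 1.4142, ∠ ≈ 45.00°
pole (1 + j2·0.0125) = 1 + j0.025 → |·| ≈ 1.0003, ∠ ≈ 1.43°
pole (1 + j2·0.0005) = 1 + j0.001 → |·| ≈ 1, ∠ ≈ 0.06°
|L| = 0.000625 · 2.2361 · 1.4142 / (1.0003 · 1) ≈ 0.0019758
Gain = 20 log₁₀(0.0019758) ≈ -54.09 dB
∠L = (63.43° + 45.00°) − (1.43° + 0.06°) = 106.94°

At ω = 4827 rad/s:
zero (1 + j4827·1) = 1 + j4827 → |·| ≈ 4827, ∠ ≈ 89.99°
zero (1 + j4827·0.5) = 1 + j2413.5 → |·| ≈ 2413.5, ∠ ≈ 89.98°
pole (1 + j4827·0.0125) = 1 + j60.3375 → |·| ≈ 60.346, ∠ ≈ 89.05°
pole (1 + j4827·0.0005) = 1 + j2.4135 → |·| ≈ 2.6125, ∠ ≈ 67.49°
|L| = 0.000625 · 4827 · 2413.5 / (60.346 · 2.6125) ≈ 46.185
Gain = 20 log₁₀(46.185) ≈ 33.29 dB
∠L = (89.99° + 89.98°) − (89.05° + 67.49°) = 23.43°

ω = 2: -54.1 dB, 106.9°; ω = 4827: 33.3 dB, 23.4°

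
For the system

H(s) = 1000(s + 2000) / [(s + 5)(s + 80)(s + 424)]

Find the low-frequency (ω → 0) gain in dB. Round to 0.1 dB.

21.4 dB

H(0) = 1000·2000 / (5·80·424) ≈ 11.792
20 log₁₀(11.792) ≈ 21.43 dB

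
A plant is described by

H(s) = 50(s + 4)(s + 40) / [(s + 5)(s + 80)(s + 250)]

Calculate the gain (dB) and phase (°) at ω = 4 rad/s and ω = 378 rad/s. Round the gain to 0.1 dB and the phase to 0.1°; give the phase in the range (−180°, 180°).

ω = 4: -21.0 dB, 8.3°; ω = 378: -19.3 dB, -50.5°

At s = jω = j4:
zero (s+4): 4 + j4 → |·| = √(4²+4²) = √32 ≈ 5.6569, ∠ = arctan(4/4) ≈ 45.00°
zero (s+40): 40 + j4 → |·| = √(40²+4²) = √1616 ≈ 40.2, ∠ = arctan(4/40) ≈ 5.71°
pole (s+5): 5 + j4 → |·| = √(5²+4²) = √41 ≈ 6.4031, ∠ = arctan(4/5) ≈ 38.66°
pole (s+80): 80 + j4 → |·| = √(80²+4²) = √6416 ≈ 80.1, ∠ = arctan(4/80) ≈ 2.86°
pole (s+250): 250 + j4 → |·| = √(250²+4²) = √62516 ≈ 250.03, ∠ = arctan(4/250) ≈ 0.92°
|H| = 50 · 227.41 / 1.2824e+05 ≈ 0.088666
Gain = 20 log₁₀(0.088666) ≈ -21.04 dB
∠H = 50.71° − 42.44° = 8.27°

At s = jω = j378:
zero (s+4): 4 + j378 → |·| = √(4²+378²) = √142900 ≈ 378.02, ∠ = arctan(378/4) ≈ 89.39°
zero (s+40): 40 + j378 → |·| = √(40²+378²) = √144484 ≈ 380.11, ∠ = arctan(378/40) ≈ 83.96°
pole (s+5): 5 + j378 → |·| = √(5²+378²) = √142909 ≈ 378.03, ∠ = arctan(378/5) ≈ 89.24°
pole (s+80): 80 + j378 → |·| = √(80²+378²) = √149284 ≈ 386.37, ∠ = arctan(378/80) ≈ 78.05°
pole (s+250): 250 + j378 → |·| = √(250²+378²) = √205384 ≈ 453.19, ∠ = arctan(378/250) ≈ 56.52°
|H| = 50 · 1.4369e+05 / 6.6193e+07 ≈ 0.10854
Gain = 20 log₁₀(0.10854) ≈ -19.29 dB
∠H = 173.35° − 223.81° = -50.46°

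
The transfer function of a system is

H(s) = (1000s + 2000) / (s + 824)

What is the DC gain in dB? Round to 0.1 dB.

7.7 dB

H(0) = 2000 / 824 ≈ 2.4272
20 log₁₀(2.4272) ≈ 7.70 dB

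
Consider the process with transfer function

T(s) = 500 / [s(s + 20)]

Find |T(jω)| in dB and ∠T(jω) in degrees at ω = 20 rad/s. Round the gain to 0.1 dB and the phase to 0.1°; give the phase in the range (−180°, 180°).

-1.1 dB, -135.0°

At s = jω = j20:
pole (s+20): 20 + j20 → |·| = √(20²+20²) = √800 ≈ 28.284, ∠ = arctan(20/20) ≈ 45.00°
pole at origin: |s| = 20, ∠ = 90.00° (in denominator)
|T| = 500 / 565.68 ≈ 0.88389
Gain = 20 log₁₀(0.88389) ≈ -1.07 dB
∠T = 0.00° − 135.00° = -135.00°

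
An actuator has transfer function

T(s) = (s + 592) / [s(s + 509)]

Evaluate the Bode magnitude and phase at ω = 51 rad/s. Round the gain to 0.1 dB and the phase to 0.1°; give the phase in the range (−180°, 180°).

-32.9 dB, -90.8°

At s = jω = j51:
zero (s+592): 592 + j51 → |·| = √(592²+51²) = √353065 ≈ 594.19, ∠ = arctan(51/592) ≈ 4.92°
pole (s+509): 509 + j51 → |·| = √(509²+51²) = √261682 ≈ 511.55, ∠ = arctan(51/509) ≈ 5.72°
pole at origin: |s| = 51, ∠ = 90.00° (in denominator)
|T| = 1 · 594.19 / 26089 ≈ 0.022775
Gain = 20 log₁₀(0.022775) ≈ -32.85 dB
∠T = 4.92° − 95.72° = -90.80°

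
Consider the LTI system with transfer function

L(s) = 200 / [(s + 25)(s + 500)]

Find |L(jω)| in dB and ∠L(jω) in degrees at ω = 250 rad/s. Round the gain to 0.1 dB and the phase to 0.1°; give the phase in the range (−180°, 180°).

-56.9 dB, -110.9°

At s = jω = j250:
pole (s+25): 25 + j250 → |·| = √(25²+250²) = √63125 ≈ 251.25, ∠ = arctan(250/25) ≈ 84.29°
pole (s+500): 500 + j250 → |·| = √(500²+250²) = √312500 ≈ 559.02, ∠ = arctan(250/500) ≈ 26.57°
|L| = 200 / 1.4045e+05 ≈ 0.001424
Gain = 20 log₁₀(0.001424) ≈ -56.93 dB
∠L = 0.00° − 110.86° = -110.86°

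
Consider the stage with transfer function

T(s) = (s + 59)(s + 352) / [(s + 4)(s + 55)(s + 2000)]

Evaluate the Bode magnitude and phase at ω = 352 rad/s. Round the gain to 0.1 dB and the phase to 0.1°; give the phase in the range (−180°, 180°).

At s = jω = j352:
zero (s+59): 59 + j352 → |·| = √(59²+352²) = √127385 ≈ 356.91, ∠ = arctan(352/59) ≈ 80.48°
zero (s+352): 352 + j352 → |·| = √(352²+352²) = √247808 ≈ 497.8, ∠ = arctan(352/352) ≈ 45.00°
pole (s+4): 4 + j352 → |·| = √(4²+352²) = √123920 ≈ 352.02, ∠ = arctan(352/4) ≈ 89.35°
pole (s+55): 55 + j352 → |·| = √(55²+352²) = √126929 ≈ 356.27, ∠ = arctan(352/55) ≈ 81.12°
pole (s+2000): 2000 + j352 → |·| = √(2000²+352²) = √4123904 ≈ 2030.7, ∠ = arctan(352/2000) ≈ 9.98°
|T| = 1 · 1.7767e+05 / 2.5468e+08 ≈ 0.00069762
Gain = 20 log₁₀(0.00069762) ≈ -63.13 dB
∠T = 125.48° − 180.45° = -54.97°

-63.1 dB, -55.0°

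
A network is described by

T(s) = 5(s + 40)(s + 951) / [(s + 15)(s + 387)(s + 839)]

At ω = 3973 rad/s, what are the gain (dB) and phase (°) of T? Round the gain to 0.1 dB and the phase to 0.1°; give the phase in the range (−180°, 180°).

-58.0 dB, -86.3°

At s = jω = j3973:
zero (s+40): 40 + j3973 → |·| = √(40²+3973²) = √15786329 ≈ 3973.2, ∠ = arctan(3973/40) ≈ 89.42°
zero (s+951): 951 + j3973 → |·| = √(951²+3973²) = √16689130 ≈ 4085.2, ∠ = arctan(3973/951) ≈ 76.54°
pole (s+15): 15 + j3973 → |·| = √(15²+3973²) = √15784954 ≈ 3973, ∠ = arctan(3973/15) ≈ 89.78°
pole (s+387): 387 + j3973 → |·| = √(387²+3973²) = √15934498 ≈ 3991.8, ∠ = arctan(3973/387) ≈ 84.44°
pole (s+839): 839 + j3973 → |·| = √(839²+3973²) = √16488650 ≈ 4060.6, ∠ = arctan(3973/839) ≈ 78.08°
|T| = 5 · 1.6231e+07 / 6.4399e+10 ≈ 0.0012602
Gain = 20 log₁₀(0.0012602) ≈ -57.99 dB
∠T = 165.96° − 252.30° = -86.34°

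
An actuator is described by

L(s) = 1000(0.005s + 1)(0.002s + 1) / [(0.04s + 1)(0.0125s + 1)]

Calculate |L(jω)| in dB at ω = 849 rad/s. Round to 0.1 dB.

At ω = 849 rad/s:
zero (1 + j849·0.005) = 1 + j4.245 → |·| ≈ 4.3612, ∠ ≈ 76.74°
zero (1 + j849·0.002) = 1 + j1.698 → |·| ≈ 1.9706, ∠ ≈ 59.50°
pole (1 + j849·0.04) = 1 + j33.96 → |·| ≈ 33.975, ∠ ≈ 88.31°
pole (1 + j849·0.0125) = 1 + j10.6125 → |·| ≈ 10.66, ∠ ≈ 84.62°
|L| = 1000 · 4.3612 · 1.9706 / (33.975 · 10.66) ≈ 23.729
Gain = 20 log₁₀(23.729) ≈ 27.51 dB

27.5 dB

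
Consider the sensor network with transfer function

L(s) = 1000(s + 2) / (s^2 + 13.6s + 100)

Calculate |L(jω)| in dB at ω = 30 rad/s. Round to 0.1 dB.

At s = jω = j30:
zero (s+2): 2 + j30 → |·| = √(2²+30²) = √904 ≈ 30.067, ∠ = arctan(30/2) ≈ 86.19°
quadratic: (j30)² + 13.6·j30 + 100 = -800 + j408 → |·| ≈ 898.03, ∠ ≈ 152.98°
|L| = 1000 · 30.067 / 898.03 ≈ 33.481
Gain = 20 log₁₀(33.481) ≈ 30.50 dB

30.5 dB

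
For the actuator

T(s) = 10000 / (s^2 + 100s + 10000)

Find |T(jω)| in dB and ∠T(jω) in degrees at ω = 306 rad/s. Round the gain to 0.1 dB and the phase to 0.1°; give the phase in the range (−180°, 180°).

-19.0 dB, -159.9°

At s = jω = j306:
quadratic: (j306)² + 100·j306 + 10000 = -83636 + j30600 → |·| ≈ 89058, ∠ ≈ 159.90°
|T| = 10000 / 89058 ≈ 0.11229
Gain = 20 log₁₀(0.11229) ≈ -18.99 dB
∠T = 0.00° − 159.90° = -159.90°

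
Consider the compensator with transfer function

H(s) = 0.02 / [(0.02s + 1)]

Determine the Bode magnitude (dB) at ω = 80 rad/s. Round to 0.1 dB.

-39.5 dB

At ω = 80 rad/s:
pole (1 + j80·0.02) = 1 + j1.6 → |·| ≈ 1.8868, ∠ ≈ 57.99°
|H| = 0.02 · 1 / (1.8868) ≈ 0.0106
Gain = 20 log₁₀(0.0106) ≈ -39.49 dB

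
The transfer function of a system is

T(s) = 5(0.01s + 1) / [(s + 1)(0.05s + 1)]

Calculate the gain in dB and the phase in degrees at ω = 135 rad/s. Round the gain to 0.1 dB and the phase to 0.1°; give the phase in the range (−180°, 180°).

-40.8 dB, -117.7°

At ω = 135 rad/s:
zero (1 + j135·0.01) = 1 + j1.35 → |·| ≈ 1.68, ∠ ≈ 53.47°
pole (1 + j135·1) = 1 + j135 → |·| ≈ 135, ∠ ≈ 89.58°
pole (1 + j135·0.05) = 1 + j6.75 → |·| ≈ 6.8237, ∠ ≈ 81.57°
|T| = 5 · 1.68 / (135 · 6.8237) ≈ 0.0091185
Gain = 20 log₁₀(0.0091185) ≈ -40.80 dB
∠T = (53.47°) − (89.58° + 81.57°) = -117.68°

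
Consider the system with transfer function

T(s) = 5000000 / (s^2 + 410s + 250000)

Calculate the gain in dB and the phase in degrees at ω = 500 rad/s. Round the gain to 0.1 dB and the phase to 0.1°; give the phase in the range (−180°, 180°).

At s = jω = j500:
quadratic: (j500)² + 410·j500 + 250000 = 0 + j205000 → |·| ≈ 2.05e+05, ∠ ≈ 90.00°
|T| = 5000000 / 2.05e+05 ≈ 24.39
Gain = 20 log₁₀(24.39) ≈ 27.74 dB
∠T = 0.00° − 90.00° = -90.00°

27.7 dB, -90.0°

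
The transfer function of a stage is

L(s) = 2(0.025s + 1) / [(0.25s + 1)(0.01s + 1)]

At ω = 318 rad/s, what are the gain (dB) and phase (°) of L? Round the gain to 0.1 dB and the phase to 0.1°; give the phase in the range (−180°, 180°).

At ω = 318 rad/s:
zero (1 + j318·0.025) = 1 + j7.95 → |·| ≈ 8.0126, ∠ ≈ 82.83°
pole (1 + j318·0.25) = 1 + j79.5 → |·| ≈ 79.506, ∠ ≈ 89.28°
pole (1 + j318·0.01) = 1 + j3.18 → |·| ≈ 3.3335, ∠ ≈ 72.54°
|L| = 2 · 8.0126 / (79.506 · 3.3335) ≈ 0.060465
Gain = 20 log₁₀(0.060465) ≈ -24.37 dB
∠L = (82.83°) − (89.28° + 72.54°) = -78.99°

-24.4 dB, -79.0°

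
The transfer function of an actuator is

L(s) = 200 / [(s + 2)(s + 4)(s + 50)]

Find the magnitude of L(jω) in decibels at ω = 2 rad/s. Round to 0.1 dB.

At s = jω = j2:
pole (s+2): 2 + j2 → |·| = √(2²+2²) = √8 ≈ 2.8284, ∠ = arctan(2/2) ≈ 45.00°
pole (s+4): 4 + j2 → |·| = √(4²+2²) = √20 ≈ 4.4721, ∠ = arctan(2/4) ≈ 26.57°
pole (s+50): 50 + j2 → |·| = √(50²+2²) = √2504 ≈ 50.04, ∠ = arctan(2/50) ≈ 2.29°
|L| = 200 / 632.95 ≈ 0.31598
Gain = 20 log₁₀(0.31598) ≈ -10.01 dB

-10.0 dB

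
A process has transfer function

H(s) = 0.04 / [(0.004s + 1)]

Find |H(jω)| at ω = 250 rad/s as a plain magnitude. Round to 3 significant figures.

0.0283

At ω = 250 rad/s:
pole (1 + j250·0.004) = 1 + j1 → |·| ≈ 1.4142, ∠ ≈ 45.00°
|H| = 0.04 · 1 / (1.4142) ≈ 0.028285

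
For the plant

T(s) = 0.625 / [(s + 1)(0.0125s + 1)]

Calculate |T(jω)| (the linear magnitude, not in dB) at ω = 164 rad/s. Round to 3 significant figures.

At ω = 164 rad/s:
pole (1 + j164·1) = 1 + j164 → |·| ≈ 164, ∠ ≈ 89.65°
pole (1 + j164·0.0125) = 1 + j2.05 → |·| ≈ 2.2809, ∠ ≈ 64.00°
|T| = 0.625 · 1 / (164 · 2.2809) ≈ 0.0016708

0.00167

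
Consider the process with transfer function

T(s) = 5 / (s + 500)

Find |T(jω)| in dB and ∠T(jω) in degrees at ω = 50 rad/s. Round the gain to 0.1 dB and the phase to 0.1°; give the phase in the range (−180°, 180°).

Substitute s = j50:
Numerator: 5 = 5 + j0
Denominator: (j50) + 500 = 500 + j50
|N| = √(5² + 0²) ≈ 5, ∠N ≈ 0.00°
|D| = √(500² + 50²) ≈ 502.49, ∠D ≈ 5.71°
|T| = 5 / 502.49 ≈ 0.0099504
Gain = 20 log₁₀(0.0099504) ≈ -40.04 dB
∠T = 0.00° − 5.71° = -5.71°

-40.0 dB, -5.7°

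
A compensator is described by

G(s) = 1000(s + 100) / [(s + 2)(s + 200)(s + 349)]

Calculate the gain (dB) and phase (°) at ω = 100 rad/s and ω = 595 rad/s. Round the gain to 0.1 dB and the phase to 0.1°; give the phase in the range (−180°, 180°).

ω = 100: -35.2 dB, -86.4°; ω = 595: -52.6 dB, -140.4°

At s = jω = j100:
zero (s+100): 100 + j100 → |·| = √(100²+100²) = √20000 ≈ 141.42, ∠ = arctan(100/100) ≈ 45.00°
pole (s+2): 2 + j100 → |·| = √(2²+100²) = √10004 ≈ 100.02, ∠ = arctan(100/2) ≈ 88.85°
pole (s+200): 200 + j100 → |·| = √(200²+100²) = √50000 ≈ 223.61, ∠ = arctan(100/200) ≈ 26.57°
pole (s+349): 349 + j100 → |·| = √(349²+100²) = √131801 ≈ 363.04, ∠ = arctan(100/349) ≈ 15.99°
|G| = 1000 · 141.42 / 8.1196e+06 ≈ 0.017417
Gain = 20 log₁₀(0.017417) ≈ -35.18 dB
∠G = 45.00° − 131.41° = -86.41°

At s = jω = j595:
zero (s+100): 100 + j595 → |·| = √(100²+595²) = √364025 ≈ 603.34, ∠ = arctan(595/100) ≈ 80.46°
pole (s+2): 2 + j595 → |·| = √(2²+595²) = √354029 ≈ 595, ∠ = arctan(595/2) ≈ 89.81°
pole (s+200): 200 + j595 → |·| = √(200²+595²) = √394025 ≈ 627.71, ∠ = arctan(595/200) ≈ 71.42°
pole (s+349): 349 + j595 → |·| = √(349²+595²) = √475826 ≈ 689.8, ∠ = arctan(595/349) ≈ 59.61°
|G| = 1000 · 603.34 / 2.5763e+08 ≈ 0.0023419
Gain = 20 log₁₀(0.0023419) ≈ -52.61 dB
∠G = 80.46° − 220.84° = -140.38°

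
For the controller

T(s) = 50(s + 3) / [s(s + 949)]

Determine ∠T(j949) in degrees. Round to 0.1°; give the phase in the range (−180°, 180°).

-45.2°

At s = jω = j949:
zero (s+3): 3 + j949 → |·| = √(3²+949²) = √900610 ≈ 949, ∠ = arctan(949/3) ≈ 89.82°
pole (s+949): 949 + j949 → |·| = √(949²+949²) = √1801202 ≈ 1342.1, ∠ = arctan(949/949) ≈ 45.00°
pole at origin: |s| = 949, ∠ = 90.00° (in denominator)
∠T = 89.82° − 135.00° = -45.18°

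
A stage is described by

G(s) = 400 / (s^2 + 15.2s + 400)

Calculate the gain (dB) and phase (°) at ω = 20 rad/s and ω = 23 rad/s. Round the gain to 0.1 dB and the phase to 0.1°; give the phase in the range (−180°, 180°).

ω = 20: 2.4 dB, -90.0°; ω = 23: 0.6 dB, -110.3°

At s = jω = j20:
quadratic: (j20)² + 15.2·j20 + 400 = 0 + j304 → |·| ≈ 304, ∠ ≈ 90.00°
|G| = 400 / 304 ≈ 1.3158
Gain = 20 log₁₀(1.3158) ≈ 2.38 dB
∠G = 0.00° − 90.00° = -90.00°

At s = jω = j23:
quadratic: (j23)² + 15.2·j23 + 400 = -129 + j349.6 → |·| ≈ 372.64, ∠ ≈ 110.25°
|G| = 400 / 372.64 ≈ 1.0734
Gain = 20 log₁₀(1.0734) ≈ 0.62 dB
∠G = 0.00° − 110.25° = -110.25°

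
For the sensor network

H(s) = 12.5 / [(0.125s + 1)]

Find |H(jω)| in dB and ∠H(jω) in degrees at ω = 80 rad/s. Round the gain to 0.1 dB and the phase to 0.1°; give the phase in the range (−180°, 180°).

At ω = 80 rad/s:
pole (1 + j80·0.125) = 1 + j10 → |·| ≈ 10.05, ∠ ≈ 84.29°
|H| = 12.5 · 1 / (10.05) ≈ 1.2438
Gain = 20 log₁₀(1.2438) ≈ 1.90 dB
∠H = (0°) − (84.29°) = -84.29°

1.9 dB, -84.3°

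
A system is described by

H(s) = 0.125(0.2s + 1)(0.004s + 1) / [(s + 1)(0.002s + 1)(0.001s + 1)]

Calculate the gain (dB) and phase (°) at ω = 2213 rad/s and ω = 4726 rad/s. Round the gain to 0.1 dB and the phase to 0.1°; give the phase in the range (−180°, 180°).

ω = 2213: -33.9 dB, -59.5°; ω = 4726: -39.7 dB, -75.1°

At ω = 2213 rad/s:
zero (1 + j2213·0.2) = 1 + j442.6 → |·| ≈ 442.6, ∠ ≈ 89.87°
zero (1 + j2213·0.004) = 1 + j8.852 → |·| ≈ 8.9083, ∠ ≈ 83.55°
pole (1 + j2213·1) = 1 + j2213 → |·| ≈ 2213, ∠ ≈ 89.97°
pole (1 + j2213·0.002) = 1 + j4.426 → |·| ≈ 4.5376, ∠ ≈ 77.27°
pole (1 + j2213·0.001) = 1 + j2.213 → |·| ≈ 2.4284, ∠ ≈ 65.68°
|H| = 0.125 · 442.6 · 8.9083 / (2213 · 4.5376 · 2.4284) ≈ 0.020211
Gain = 20 log₁₀(0.020211) ≈ -33.89 dB
∠H = (89.87° + 83.55°) − (89.97° + 77.27° + 65.68°) = -59.50°

At ω = 4726 rad/s:
zero (1 + j4726·0.2) = 1 + j945.2 → |·| ≈ 945.2, ∠ ≈ 89.94°
zero (1 + j4726·0.004) = 1 + j18.904 → |·| ≈ 18.93, ∠ ≈ 86.97°
pole (1 + j4726·1) = 1 + j4726 → |·| ≈ 4726, ∠ ≈ 89.99°
pole (1 + j4726·0.002) = 1 + j9.452 → |·| ≈ 9.5048, ∠ ≈ 83.96°
pole (1 + j4726·0.001) = 1 + j4.726 → |·| ≈ 4.8306, ∠ ≈ 78.05°
|H| = 0.125 · 945.2 · 18.93 / (4726 · 9.5048 · 4.8306) ≈ 0.010307
Gain = 20 log₁₀(0.010307) ≈ -39.74 dB
∠H = (89.94° + 86.97°) − (89.99° + 83.96° + 78.05°) = -75.09°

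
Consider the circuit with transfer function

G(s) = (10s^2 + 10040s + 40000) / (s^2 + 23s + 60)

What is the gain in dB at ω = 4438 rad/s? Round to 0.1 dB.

20.2 dB

Substitute s = j4438:
Numerator: 10(j4438)^2 + 10040(j4438) + 40000 = -196918440 + j44557520
Denominator: (j4438)^2 + 23(j4438) + 60 = -19695784 + j102074
|N| = √(196918440² + 44557520²) ≈ 2.019e+08, ∠N ≈ 167.25°
|D| = √(19695784² + 102074²) ≈ 1.9696e+07, ∠D ≈ 179.70°
|G| = 2.019e+08 / 1.9696e+07 ≈ 10.251
Gain = 20 log₁₀(10.251) ≈ 20.22 dB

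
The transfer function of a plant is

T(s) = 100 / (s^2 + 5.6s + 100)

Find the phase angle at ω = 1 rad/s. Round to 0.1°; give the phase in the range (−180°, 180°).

At s = jω = j1:
quadratic: (j1)² + 5.6·j1 + 100 = 99 + j5.6 → |·| ≈ 99.158, ∠ ≈ 3.24°
∠T = 0.00° − 3.24° = -3.24°

-3.2°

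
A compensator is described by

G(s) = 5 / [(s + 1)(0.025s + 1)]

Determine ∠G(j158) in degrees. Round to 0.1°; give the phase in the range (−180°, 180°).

At ω = 158 rad/s:
pole (1 + j158·1) = 1 + j158 → |·| ≈ 158, ∠ ≈ 89.64°
pole (1 + j158·0.025) = 1 + j3.95 → |·| ≈ 4.0746, ∠ ≈ 75.79°
∠G = (0°) − (89.64° + 75.79°) = -165.43°

-165.4°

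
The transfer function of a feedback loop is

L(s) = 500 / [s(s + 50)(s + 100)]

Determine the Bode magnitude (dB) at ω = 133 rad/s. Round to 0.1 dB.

At s = jω = j133:
pole (s+50): 50 + j133 → |·| = √(50²+133²) = √20189 ≈ 142.09, ∠ = arctan(133/50) ≈ 69.40°
pole (s+100): 100 + j133 → |·| = √(100²+133²) = √27689 ≈ 166.4, ∠ = arctan(133/100) ≈ 53.06°
pole at origin: |s| = 133, ∠ = 90.00° (in denominator)
|L| = 500 / 3.1446e+06 ≈ 0.000159
Gain = 20 log₁₀(0.000159) ≈ -75.97 dB

-76.0 dB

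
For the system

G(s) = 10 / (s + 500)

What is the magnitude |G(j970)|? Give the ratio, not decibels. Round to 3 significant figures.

0.00916

At s = jω = j970:
pole (s+500): 500 + j970 → |·| = √(500²+970²) = √1190900 ≈ 1091.3, ∠ = arctan(970/500) ≈ 62.73°
|G| = 10 / 1091.3 ≈ 0.0091634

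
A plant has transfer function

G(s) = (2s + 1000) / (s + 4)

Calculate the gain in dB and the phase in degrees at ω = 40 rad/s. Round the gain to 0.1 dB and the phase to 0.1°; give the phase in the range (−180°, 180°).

Substitute s = j40:
Numerator: 2(j40) + 1000 = 1000 + j80
Denominator: (j40) + 4 = 4 + j40
|N| = √(1000² + 80²) ≈ 1003.2, ∠N ≈ 4.57°
|D| = √(4² + 40²) ≈ 40.2, ∠D ≈ 84.29°
|G| = 1003.2 / 40.2 ≈ 24.955
Gain = 20 log₁₀(24.955) ≈ 27.94 dB
∠G = 4.57° − 84.29° = -79.72°

27.9 dB, -79.7°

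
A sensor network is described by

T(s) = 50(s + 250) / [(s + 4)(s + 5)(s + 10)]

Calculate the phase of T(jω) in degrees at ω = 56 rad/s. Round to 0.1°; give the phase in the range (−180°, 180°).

121.9°

At s = jω = j56:
zero (s+250): 250 + j56 → |·| = √(250²+56²) = √65636 ≈ 256.2, ∠ = arctan(56/250) ≈ 12.63°
pole (s+4): 4 + j56 → |·| = √(4²+56²) = √3152 ≈ 56.143, ∠ = arctan(56/4) ≈ 85.91°
pole (s+5): 5 + j56 → |·| = √(5²+56²) = √3161 ≈ 56.223, ∠ = arctan(56/5) ≈ 84.90°
pole (s+10): 10 + j56 → |·| = √(10²+56²) = √3236 ≈ 56.886, ∠ = arctan(56/10) ≈ 79.88°
∠T = 12.63° − 250.69° = -238.06° ≡ 121.94° (principal value)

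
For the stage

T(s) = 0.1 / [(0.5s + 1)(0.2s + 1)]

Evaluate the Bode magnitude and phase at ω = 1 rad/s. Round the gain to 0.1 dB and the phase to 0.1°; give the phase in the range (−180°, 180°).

-21.1 dB, -37.9°

At ω = 1 rad/s:
pole (1 + j1·0.5) = 1 + j0.5 → |·| ≈ 1.118, ∠ ≈ 26.57°
pole (1 + j1·0.2) = 1 + j0.2 → |·| ≈ 1.0198, ∠ ≈ 11.31°
|T| = 0.1 · 1 / (1.118 · 1.0198) ≈ 0.087709
Gain = 20 log₁₀(0.087709) ≈ -21.14 dB
∠T = (0°) − (26.57° + 11.31°) = -37.88°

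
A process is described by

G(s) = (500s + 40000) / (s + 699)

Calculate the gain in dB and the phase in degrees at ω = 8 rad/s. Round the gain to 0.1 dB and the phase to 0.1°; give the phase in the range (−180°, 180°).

35.2 dB, 5.1°

Substitute s = j8:
Numerator: 500(j8) + 40000 = 40000 + j4000
Denominator: (j8) + 699 = 699 + j8
|N| = √(40000² + 4000²) ≈ 40200, ∠N ≈ 5.71°
|D| = √(699² + 8²) ≈ 699.05, ∠D ≈ 0.66°
|G| = 40200 / 699.05 ≈ 57.507
Gain = 20 log₁₀(57.507) ≈ 35.19 dB
∠G = 5.71° − 0.66° = 5.05°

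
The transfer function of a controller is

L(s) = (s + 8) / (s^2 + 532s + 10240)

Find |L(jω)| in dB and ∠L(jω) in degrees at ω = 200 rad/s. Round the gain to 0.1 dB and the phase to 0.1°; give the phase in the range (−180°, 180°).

Substitute s = j200:
Numerator: (j200) + 8 = 8 + j200
Denominator: (j200)^2 + 532(j200) + 10240 = -29760 + j106400
|N| = √(8² + 200²) ≈ 200.16, ∠N ≈ 87.71°
|D| = √(29760² + 106400²) ≈ 1.1048e+05, ∠D ≈ 105.63°
|L| = 200.16 / 1.1048e+05 ≈ 0.0018117
Gain = 20 log₁₀(0.0018117) ≈ -54.84 dB
∠L = 87.71° − 105.63° = -17.92°

-54.8 dB, -17.9°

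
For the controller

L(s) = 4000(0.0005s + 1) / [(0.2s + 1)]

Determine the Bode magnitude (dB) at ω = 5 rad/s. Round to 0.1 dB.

At ω = 5 rad/s:
zero (1 + j5·0.0005) = 1 + j0.0025 → |·| ≈ 1, ∠ ≈ 0.14°
pole (1 + j5·0.2) = 1 + j1 → |·| ≈ 1.4142, ∠ ≈ 45.00°
|L| = 4000 · 1 / (1.4142) ≈ 2828.5
Gain = 20 log₁₀(2828.5) ≈ 69.03 dB

69.0 dB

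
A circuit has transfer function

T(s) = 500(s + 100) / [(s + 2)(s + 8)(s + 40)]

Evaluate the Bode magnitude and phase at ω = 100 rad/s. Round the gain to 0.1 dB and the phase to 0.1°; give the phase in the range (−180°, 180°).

-23.7 dB, 162.5°

At s = jω = j100:
zero (s+100): 100 + j100 → |·| = √(100²+100²) = √20000 ≈ 141.42, ∠ = arctan(100/100) ≈ 45.00°
pole (s+2): 2 + j100 → |·| = √(2²+100²) = √10004 ≈ 100.02, ∠ = arctan(100/2) ≈ 88.85°
pole (s+8): 8 + j100 → |·| = √(8²+100²) = √10064 ≈ 100.32, ∠ = arctan(100/8) ≈ 85.43°
pole (s+40): 40 + j100 → |·| = √(40²+100²) = √11600 ≈ 107.7, ∠ = arctan(100/40) ≈ 68.20°
|T| = 500 · 141.42 / 1.0807e+06 ≈ 0.06543
Gain = 20 log₁₀(0.06543) ≈ -23.68 dB
∠T = 45.00° − 242.48° = -197.48° ≡ 162.52° (principal value)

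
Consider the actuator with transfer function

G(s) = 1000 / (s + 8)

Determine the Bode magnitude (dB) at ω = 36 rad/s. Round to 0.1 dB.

At s = jω = j36:
pole (s+8): 8 + j36 → |·| = √(8²+36²) = √1360 ≈ 36.878, ∠ = arctan(36/8) ≈ 77.47°
|G| = 1000 / 36.878 ≈ 27.116
Gain = 20 log₁₀(27.116) ≈ 28.66 dB

28.7 dB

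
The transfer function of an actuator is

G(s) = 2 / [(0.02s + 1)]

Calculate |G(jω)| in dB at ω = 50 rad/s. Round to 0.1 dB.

At ω = 50 rad/s:
pole (1 + j50·0.02) = 1 + j1 → |·| ≈ 1.4142, ∠ ≈ 45.00°
|G| = 2 · 1 / (1.4142) ≈ 1.4142
Gain = 20 log₁₀(1.4142) ≈ 3.01 dB

3.0 dB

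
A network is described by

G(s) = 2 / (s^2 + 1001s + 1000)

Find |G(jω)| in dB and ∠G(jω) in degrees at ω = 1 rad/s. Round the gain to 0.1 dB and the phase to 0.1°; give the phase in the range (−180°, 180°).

Substitute s = j1:
Numerator: 2 = 2 + j0
Denominator: (j1)^2 + 1001(j1) + 1000 = 999 + j1001
|N| = √(2² + 0²) ≈ 2, ∠N ≈ 0.00°
|D| = √(999² + 1001²) ≈ 1414.2, ∠D ≈ 45.06°
|G| = 2 / 1414.2 ≈ 0.0014142
Gain = 20 log₁₀(0.0014142) ≈ -56.99 dB
∠G = 0.00° − 45.06° = -45.06°

-57.0 dB, -45.1°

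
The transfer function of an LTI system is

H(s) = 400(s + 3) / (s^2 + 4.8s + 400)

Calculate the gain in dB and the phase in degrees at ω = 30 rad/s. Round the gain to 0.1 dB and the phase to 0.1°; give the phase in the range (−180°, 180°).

At s = jω = j30:
zero (s+3): 3 + j30 → |·| = √(3²+30²) = √909 ≈ 30.15, ∠ = arctan(30/3) ≈ 84.29°
quadratic: (j30)² + 4.8·j30 + 400 = -500 + j144 → |·| ≈ 520.32, ∠ ≈ 163.93°
|H| = 400 · 30.15 / 520.32 ≈ 23.178
Gain = 20 log₁₀(23.178) ≈ 27.30 dB
∠H = 84.29° − 163.93° = -79.64°

27.3 dB, -79.6°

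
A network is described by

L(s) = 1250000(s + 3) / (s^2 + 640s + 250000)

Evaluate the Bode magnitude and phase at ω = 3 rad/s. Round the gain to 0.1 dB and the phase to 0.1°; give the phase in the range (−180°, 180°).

26.5 dB, 44.6°

At s = jω = j3:
zero (s+3): 3 + j3 → |·| = √(3²+3²) = √18 ≈ 4.2426, ∠ = arctan(3/3) ≈ 45.00°
quadratic: (j3)² + 640·j3 + 250000 = 249991 + j1920 → |·| ≈ 2.5e+05, ∠ ≈ 0.44°
|L| = 1250000 · 4.2426 / 2.5e+05 ≈ 21.213
Gain = 20 log₁₀(21.213) ≈ 26.53 dB
∠L = 45.00° − 0.44° = 44.56°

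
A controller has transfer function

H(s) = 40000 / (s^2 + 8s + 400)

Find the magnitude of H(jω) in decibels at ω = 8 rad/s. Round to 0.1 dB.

At s = jω = j8:
quadratic: (j8)² + 8·j8 + 400 = 336 + j64 → |·| ≈ 342.04, ∠ ≈ 10.78°
|H| = 40000 / 342.04 ≈ 116.95
Gain = 20 log₁₀(116.95) ≈ 41.36 dB

41.4 dB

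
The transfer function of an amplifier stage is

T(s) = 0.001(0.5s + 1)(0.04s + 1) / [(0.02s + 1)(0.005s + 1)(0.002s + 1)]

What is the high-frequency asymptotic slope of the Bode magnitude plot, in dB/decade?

-20 dB/decade

Each pole contributes −20 dB/decade at high frequency; each zero contributes +20 dB/decade.
Net: 2 zero(s) − 3 pole(s) → -20 dB/decade.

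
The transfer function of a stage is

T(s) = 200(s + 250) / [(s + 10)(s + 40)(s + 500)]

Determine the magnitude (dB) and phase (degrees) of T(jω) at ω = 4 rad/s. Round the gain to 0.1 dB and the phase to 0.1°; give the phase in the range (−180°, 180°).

-12.7 dB, -27.1°

At s = jω = j4:
zero (s+250): 250 + j4 → |·| = √(250²+4²) = √62516 ≈ 250.03, ∠ = arctan(4/250) ≈ 0.92°
pole (s+10): 10 + j4 → |·| = √(10²+4²) = √116 ≈ 10.77, ∠ = arctan(4/10) ≈ 21.80°
pole (s+40): 40 + j4 → |·| = √(40²+4²) = √1616 ≈ 40.2, ∠ = arctan(4/40) ≈ 5.71°
pole (s+500): 500 + j4 → |·| = √(500²+4²) = √250016 ≈ 500.02, ∠ = arctan(4/500) ≈ 0.46°
|T| = 200 · 250.03 / 2.1649e+05 ≈ 0.23099
Gain = 20 log₁₀(0.23099) ≈ -12.73 dB
∠T = 0.92° − 27.97° = -27.05°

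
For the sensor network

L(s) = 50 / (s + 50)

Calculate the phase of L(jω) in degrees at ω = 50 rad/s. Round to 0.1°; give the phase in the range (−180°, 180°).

Substitute s = j50:
Numerator: 50 = 50 + j0
Denominator: (j50) + 50 = 50 + j50
|N| = √(50² + 0²) ≈ 50, ∠N ≈ 0.00°
|D| = √(50² + 50²) ≈ 70.711, ∠D ≈ 45.00°
∠L = 0.00° − 45.00° = -45.00°

-45.0°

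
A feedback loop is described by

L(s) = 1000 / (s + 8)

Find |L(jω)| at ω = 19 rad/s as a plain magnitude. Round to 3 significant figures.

At s = jω = j19:
pole (s+8): 8 + j19 → |·| = √(8²+19²) = √425 ≈ 20.616, ∠ = arctan(19/8) ≈ 67.17°
|L| = 1000 / 20.616 ≈ 48.506

48.5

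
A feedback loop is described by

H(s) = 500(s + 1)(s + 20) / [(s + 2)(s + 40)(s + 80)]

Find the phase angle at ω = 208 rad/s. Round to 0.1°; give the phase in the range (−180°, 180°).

At s = jω = j208:
zero (s+1): 1 + j208 → |·| = √(1²+208²) = √43265 ≈ 208, ∠ = arctan(208/1) ≈ 89.72°
zero (s+20): 20 + j208 → |·| = √(20²+208²) = √43664 ≈ 208.96, ∠ = arctan(208/20) ≈ 84.51°
pole (s+2): 2 + j208 → |·| = √(2²+208²) = √43268 ≈ 208.01, ∠ = arctan(208/2) ≈ 89.45°
pole (s+40): 40 + j208 → |·| = √(40²+208²) = √44864 ≈ 211.81, ∠ = arctan(208/40) ≈ 79.11°
pole (s+80): 80 + j208 → |·| = √(80²+208²) = √49664 ≈ 222.85, ∠ = arctan(208/80) ≈ 68.96°
∠H = 174.23° − 237.52° = -63.29°

-63.3°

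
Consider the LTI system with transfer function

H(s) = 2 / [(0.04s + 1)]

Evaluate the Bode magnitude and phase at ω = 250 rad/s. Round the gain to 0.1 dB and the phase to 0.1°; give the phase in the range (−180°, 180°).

At ω = 250 rad/s:
pole (1 + j250·0.04) = 1 + j10 → |·| ≈ 10.05, ∠ ≈ 84.29°
|H| = 2 · 1 / (10.05) ≈ 0.199
Gain = 20 log₁₀(0.199) ≈ -14.02 dB
∠H = (0°) − (84.29°) = -84.29°

-14.0 dB, -84.3°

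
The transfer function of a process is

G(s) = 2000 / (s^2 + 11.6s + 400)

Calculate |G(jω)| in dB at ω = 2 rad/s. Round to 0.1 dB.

At s = jω = j2:
quadratic: (j2)² + 11.6·j2 + 400 = 396 + j23.2 → |·| ≈ 396.68, ∠ ≈ 3.35°
|G| = 2000 / 396.68 ≈ 5.0418
Gain = 20 log₁₀(5.0418) ≈ 14.05 dB

14.1 dB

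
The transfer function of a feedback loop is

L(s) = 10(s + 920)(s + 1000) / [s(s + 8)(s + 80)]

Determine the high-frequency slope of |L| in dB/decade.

Each pole contributes −20 dB/decade at high frequency; each zero contributes +20 dB/decade.
Net: 2 zero(s) − 3 pole(s) → -20 dB/decade.

-20 dB/decade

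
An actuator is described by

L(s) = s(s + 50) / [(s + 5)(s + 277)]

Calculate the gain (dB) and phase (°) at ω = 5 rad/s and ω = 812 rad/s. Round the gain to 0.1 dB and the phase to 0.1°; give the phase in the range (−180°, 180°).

At s = jω = j5:
zero (s+50): 50 + j5 → |·| = √(50²+5²) = √2525 ≈ 50.249, ∠ = arctan(5/50) ≈ 5.71°
zero at origin: s = j5 → |·| = 5, ∠ = 90.00°
pole (s+5): 5 + j5 → |·| = √(5²+5²) = √50 ≈ 7.0711, ∠ = arctan(5/5) ≈ 45.00°
pole (s+277): 277 + j5 → |·| = √(277²+5²) = √76754 ≈ 277.05, ∠ = arctan(5/277) ≈ 1.03°
|L| = 1 · 251.25 / 1959 ≈ 0.12825
Gain = 20 log₁₀(0.12825) ≈ -17.84 dB
∠L = 95.71° − 46.03° = 49.68°

At s = jω = j812:
zero (s+50): 50 + j812 → |·| = √(50²+812²) = √661844 ≈ 813.54, ∠ = arctan(812/50) ≈ 86.48°
zero at origin: s = j812 → |·| = 812, ∠ = 90.00°
pole (s+5): 5 + j812 → |·| = √(5²+812²) = √659369 ≈ 812.02, ∠ = arctan(812/5) ≈ 89.65°
pole (s+277): 277 + j812 → |·| = √(277²+812²) = √736073 ≈ 857.95, ∠ = arctan(812/277) ≈ 71.16°
|L| = 1 · 6.6059e+05 / 6.9667e+05 ≈ 0.94821
Gain = 20 log₁₀(0.94821) ≈ -0.46 dB
∠L = 176.48° − 160.81° = 15.67°

ω = 5: -17.8 dB, 49.7°; ω = 812: -0.5 dB, 15.7°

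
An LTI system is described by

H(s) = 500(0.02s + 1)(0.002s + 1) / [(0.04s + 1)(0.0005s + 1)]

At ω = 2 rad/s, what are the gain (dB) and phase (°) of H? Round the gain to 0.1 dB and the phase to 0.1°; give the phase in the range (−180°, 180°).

At ω = 2 rad/s:
zero (1 + j2·0.02) = 1 + j0.04 → |·| ≈ 1.0008, ∠ ≈ 2.29°
zero (1 + j2·0.002) = 1 + j0.004 → |·| ≈ 1, ∠ ≈ 0.23°
pole (1 + j2·0.04) = 1 + j0.08 → |·| ≈ 1.0032, ∠ ≈ 4.57°
pole (1 + j2·0.0005) = 1 + j0.001 → |·| ≈ 1, ∠ ≈ 0.06°
|H| = 500 · 1.0008 · 1 / (1.0032 · 1) ≈ 498.8
Gain = 20 log₁₀(498.8) ≈ 53.96 dB
∠H = (2.29° + 0.23°) − (4.57° + 0.06°) = -2.11°

54.0 dB, -2.1°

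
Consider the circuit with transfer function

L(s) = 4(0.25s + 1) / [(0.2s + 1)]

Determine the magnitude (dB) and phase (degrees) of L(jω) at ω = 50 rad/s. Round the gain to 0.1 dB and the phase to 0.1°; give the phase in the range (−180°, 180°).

At ω = 50 rad/s:
zero (1 + j50·0.25) = 1 + j12.5 → |·| ≈ 12.54, ∠ ≈ 85.43°
pole (1 + j50·0.2) = 1 + j10 → |·| ≈ 10.05, ∠ ≈ 84.29°
|L| = 4 · 12.54 / (10.05) ≈ 4.991
Gain = 20 log₁₀(4.991) ≈ 13.96 dB
∠L = (85.43°) − (84.29°) = 1.14°

14.0 dB, 1.1°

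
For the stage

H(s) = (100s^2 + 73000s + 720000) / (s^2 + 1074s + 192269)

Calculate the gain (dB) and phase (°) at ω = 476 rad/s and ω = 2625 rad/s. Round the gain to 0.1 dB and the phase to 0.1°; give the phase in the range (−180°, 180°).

ω = 476: 38.1 dB, 28.4°; ω = 2625: 39.9 dB, 7.3°

Substitute s = j476:
Numerator: 100(j476)^2 + 73000(j476) + 720000 = -21937600 + j34748000
Denominator: (j476)^2 + 1074(j476) + 192269 = -34307 + j511224
|N| = √(21937600² + 34748000²) ≈ 4.1094e+07, ∠N ≈ 122.27°
|D| = √(34307² + 511224²) ≈ 5.1237e+05, ∠D ≈ 93.84°
|H| = 4.1094e+07 / 5.1237e+05 ≈ 80.204
Gain = 20 log₁₀(80.204) ≈ 38.08 dB
∠H = 122.27° − 93.84° = 28.43°

Substitute s = j2625:
Numerator: 100(j2625)^2 + 73000(j2625) + 720000 = -688342500 + j191625000
Denominator: (j2625)^2 + 1074(j2625) + 192269 = -6698356 + j2819250
|N| = √(688342500² + 191625000²) ≈ 7.1452e+08, ∠N ≈ 164.44°
|D| = √(6698356² + 2819250²) ≈ 7.2675e+06, ∠D ≈ 157.17°
|H| = 7.1452e+08 / 7.2675e+06 ≈ 98.317
Gain = 20 log₁₀(98.317) ≈ 39.85 dB
∠H = 164.44° − 157.17° = 7.27°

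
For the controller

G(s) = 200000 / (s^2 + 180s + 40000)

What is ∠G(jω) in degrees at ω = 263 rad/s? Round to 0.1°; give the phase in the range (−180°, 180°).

At s = jω = j263:
quadratic: (j263)² + 180·j263 + 40000 = -29169 + j47340 → |·| ≈ 55605, ∠ ≈ 121.64°
∠G = 0.00° − 121.64° = -121.64°

-121.6°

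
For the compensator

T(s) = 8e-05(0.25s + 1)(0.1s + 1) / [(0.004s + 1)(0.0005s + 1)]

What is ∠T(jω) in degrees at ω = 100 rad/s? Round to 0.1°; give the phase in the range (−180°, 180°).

147.3°

At ω = 100 rad/s:
zero (1 + j100·0.25) = 1 + j25 → |·| ≈ 25.02, ∠ ≈ 87.71°
zero (1 + j100·0.1) = 1 + j10 → |·| ≈ 10.05, ∠ ≈ 84.29°
pole (1 + j100·0.004) = 1 + j0.4 → |·| ≈ 1.077, ∠ ≈ 21.80°
pole (1 + j100·0.0005) = 1 + j0.05 → |·| ≈ 1.0012, ∠ ≈ 2.86°
∠T = (87.71° + 84.29°) − (21.80° + 2.86°) = 147.34°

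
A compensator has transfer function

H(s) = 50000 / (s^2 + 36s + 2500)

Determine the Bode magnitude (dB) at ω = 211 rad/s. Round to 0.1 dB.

At s = jω = j211:
quadratic: (j211)² + 36·j211 + 2500 = -42021 + j7596 → |·| ≈ 42702, ∠ ≈ 169.75°
|H| = 50000 / 42702 ≈ 1.1709
Gain = 20 log₁₀(1.1709) ≈ 1.37 dB

1.4 dB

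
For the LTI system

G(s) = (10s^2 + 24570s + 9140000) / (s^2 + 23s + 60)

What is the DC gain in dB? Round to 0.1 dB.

103.7 dB

G(0) = 9140000 / 60 ≈ 1.5233e+05
20 log₁₀(1.5233e+05) ≈ 103.66 dB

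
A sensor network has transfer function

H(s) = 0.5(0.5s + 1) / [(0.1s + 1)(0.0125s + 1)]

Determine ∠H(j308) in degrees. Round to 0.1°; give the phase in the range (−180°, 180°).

At ω = 308 rad/s:
zero (1 + j308·0.5) = 1 + j154 → |·| ≈ 154, ∠ ≈ 89.63°
pole (1 + j308·0.1) = 1 + j30.8 → |·| ≈ 30.816, ∠ ≈ 88.14°
pole (1 + j308·0.0125) = 1 + j3.85 → |·| ≈ 3.9778, ∠ ≈ 75.44°
∠H = (89.63°) − (88.14° + 75.44°) = -73.95°

-74.0°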